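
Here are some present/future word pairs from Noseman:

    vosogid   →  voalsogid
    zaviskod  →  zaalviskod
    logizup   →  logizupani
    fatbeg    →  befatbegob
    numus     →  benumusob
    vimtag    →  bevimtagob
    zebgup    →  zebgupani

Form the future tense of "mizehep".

mizehepani

logizup and numus both have last vowel 'u' yet inflect differently (logizupani, benumusob), so the last vowel is not what conditions the rule; the final letter is.
"mizehep" ends in -p. The stems ending in -p (logizup → logizupani, zebgup → zebgupani) add -ani.
The other patterns: stems ending in -d insert -al- after the first vowel; stems ending in -g or -s add be- … -ob around the stem.
So mizehep → mizehepani.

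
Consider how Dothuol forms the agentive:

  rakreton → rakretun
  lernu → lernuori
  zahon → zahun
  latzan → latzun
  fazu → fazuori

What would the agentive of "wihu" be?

wihuori

lernu and latzan both begin with l- yet inflect differently (lernuori, latzun), so the first letter is not what conditions the rule; the final letter is.
"wihu" ends in -u. The stems ending in -u (fazu → fazuori, lernu → lernuori) add -ori.
The other pattern: stems ending in -n change the last vowel to 'u'.
So wihu → wihuori.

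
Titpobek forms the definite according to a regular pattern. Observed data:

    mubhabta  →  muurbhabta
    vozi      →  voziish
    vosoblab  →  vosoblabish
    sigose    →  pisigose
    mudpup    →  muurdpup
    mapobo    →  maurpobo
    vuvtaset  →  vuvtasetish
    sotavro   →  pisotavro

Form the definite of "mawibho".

maurwibho

"mawibho" begins with m-. The stems beginning with m- (mudpup → muurdpup, mubhabta → muurbhabta, mapobo → maurpobo) insert -ur- after the first vowel.
So mawibho → maurwibho.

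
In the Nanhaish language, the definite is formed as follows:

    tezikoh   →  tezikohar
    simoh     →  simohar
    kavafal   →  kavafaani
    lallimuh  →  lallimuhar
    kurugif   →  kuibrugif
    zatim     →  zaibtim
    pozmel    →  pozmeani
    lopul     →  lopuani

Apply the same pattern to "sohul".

lallimuh and lopul both have last vowel 'u' yet inflect differently (lallimuhar, lopuani), so the last vowel is not what conditions the rule; the final letter is.
"sohul" ends in -l. The stems ending in -l (kavafal → kavafaani, pozmel → pozmeani, lopul → lopuani) drop the final letter and add -ani.
The other patterns: stems ending in -h add -ar; stems ending in -f or -m insert -ib- after the first vowel.
So sohul → sohuani.

sohuani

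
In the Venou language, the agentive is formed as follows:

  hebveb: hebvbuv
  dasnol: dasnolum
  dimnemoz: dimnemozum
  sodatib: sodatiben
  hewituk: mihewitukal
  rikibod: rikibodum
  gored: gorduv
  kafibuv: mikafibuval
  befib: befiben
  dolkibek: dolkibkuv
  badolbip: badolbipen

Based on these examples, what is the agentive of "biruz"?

mibiruzal

hebveb and befib both end in -b yet inflect differently (hebvbuv, befiben), so the final letter is not what conditions the rule; the last vowel is.
"biruz" has last vowel 'u'. The stems whose last vowel is 'u' (hewituk → mihewitukal, kafibuv → mikafibuval) add mi- … -al around the stem.
The other patterns: stems whose last vowel is 'e' delete the last vowel and add -uv; stems whose last vowel is 'i' add -en; stems whose last vowel is 'o' add -um.
So biruz → mibiruzal.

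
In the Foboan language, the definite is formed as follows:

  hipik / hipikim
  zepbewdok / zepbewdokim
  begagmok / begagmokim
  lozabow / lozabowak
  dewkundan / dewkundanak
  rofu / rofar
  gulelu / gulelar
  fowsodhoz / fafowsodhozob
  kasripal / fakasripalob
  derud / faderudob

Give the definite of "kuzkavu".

kuzkavar

zepbewdok and lozabow both have last vowel 'o' yet inflect differently (zepbewdokim, lozabowak), so the last vowel is not what conditions the rule; the final letter is.
"kuzkavu" ends in -u. The stems ending in -u (rofu → rofar, gulelu → gulelar) drop the final letter and add -ar.
So kuzkavu → kuzkavar.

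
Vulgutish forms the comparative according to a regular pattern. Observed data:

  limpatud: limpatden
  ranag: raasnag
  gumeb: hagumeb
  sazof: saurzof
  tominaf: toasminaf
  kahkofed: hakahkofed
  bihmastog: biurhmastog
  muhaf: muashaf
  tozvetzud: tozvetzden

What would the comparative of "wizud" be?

wizden

limpatud and kahkofed both end in -d yet inflect differently (limpatden, hakahkofed), so the final letter is not what conditions the rule; the last vowel is.
"wizud" has last vowel 'u'. The stems whose last vowel is 'u' (limpatud → limpatden, tozvetzud → tozvetzden) delete the last vowel and add -en.
So wizud → wizden.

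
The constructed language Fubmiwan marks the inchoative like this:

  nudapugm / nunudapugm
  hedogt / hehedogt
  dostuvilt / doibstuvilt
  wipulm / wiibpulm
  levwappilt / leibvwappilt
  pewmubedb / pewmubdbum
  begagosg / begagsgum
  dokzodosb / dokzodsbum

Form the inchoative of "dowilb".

doibwilb

"dowilb" has second-to-last letter 'l'. The stems whose second-to-last letter is 'l' (dostuvilt → doibstuvilt, wipulm → wiibpulm, levwappilt → leibvwappilt) insert -ib- after the first vowel.
The other patterns: stems whose second-to-last letter is 'g' repeat the first consonant+vowel as a prefix; stems whose second-to-last letter is 'd' or 's' delete the last vowel and add -um.
So dowilb → doibwilb.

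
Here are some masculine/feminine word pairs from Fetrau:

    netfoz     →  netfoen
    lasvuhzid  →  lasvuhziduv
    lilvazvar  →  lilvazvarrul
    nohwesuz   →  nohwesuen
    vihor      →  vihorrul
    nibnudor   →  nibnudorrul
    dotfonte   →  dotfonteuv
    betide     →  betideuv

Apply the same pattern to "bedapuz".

bedapuen

"bedapuz" ends in -z. The stems ending in -z (netfoz → netfoen, nohwesuz → nohwesuen) drop the final letter and add -en.
The other patterns: stems ending in -r double the final consonant and add -ul; stems ending in -d or -e add -uv.
So bedapuz → bedapuen.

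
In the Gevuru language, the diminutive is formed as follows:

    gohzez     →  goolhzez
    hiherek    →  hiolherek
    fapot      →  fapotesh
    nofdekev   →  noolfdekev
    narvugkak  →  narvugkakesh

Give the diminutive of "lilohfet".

hiherek and narvugkak both end in -k yet inflect differently (hiolherek, narvugkakesh), so the final letter is not what conditions the rule; the last vowel is.
"lilohfet" has last vowel 'e'. The stems whose last vowel is 'e' (nofdekev → noolfdekev, gohzez → goolhzez, hiherek → hiolherek) insert -ol- after the first vowel.
So lilohfet → liollohfet.

liollohfet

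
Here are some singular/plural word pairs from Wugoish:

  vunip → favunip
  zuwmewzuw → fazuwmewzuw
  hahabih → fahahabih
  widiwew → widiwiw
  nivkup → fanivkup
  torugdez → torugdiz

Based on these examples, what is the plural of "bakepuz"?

widiwew and zuwmewzuw both end in -w yet inflect differently (widiwiw, fazuwmewzuw), so the final letter is not what conditions the rule; the last vowel is.
"bakepuz" has last vowel 'u'. The stems whose last vowel is 'u' (zuwmewzuw → fazuwmewzuw, nivkup → fanivkup) add the prefix fa-.
So bakepuz → fabakepuz.

fabakepuz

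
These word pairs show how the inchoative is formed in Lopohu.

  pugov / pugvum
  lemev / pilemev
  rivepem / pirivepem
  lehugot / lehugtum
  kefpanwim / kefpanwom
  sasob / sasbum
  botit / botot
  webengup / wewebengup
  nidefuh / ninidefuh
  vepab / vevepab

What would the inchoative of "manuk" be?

kefpanwim and rivepem both end in -m yet inflect differently (kefpanwom, pirivepem), so the final letter is not what conditions the rule; the last vowel is.
"manuk" has last vowel 'u'. The stems whose last vowel is 'u' (nidefuh → ninidefuh, webengup → wewebengup) repeat the first consonant+vowel as a prefix.
So manuk → mamanuk.

mamanuk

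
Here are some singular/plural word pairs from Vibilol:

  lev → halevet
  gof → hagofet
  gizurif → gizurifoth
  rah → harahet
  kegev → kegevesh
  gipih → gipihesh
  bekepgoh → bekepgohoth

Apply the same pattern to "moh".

hamohet

lev and kegev both end in -v yet inflect differently (halevet, kegevesh), so the final letter is not what conditions the rule; the number of vowels is.
"moh" has 1 vowel. The stems with 1 vowel (rah → harahet, lev → halevet, gof → hagofet) add ha- … -et around the stem.
So moh → hamohet.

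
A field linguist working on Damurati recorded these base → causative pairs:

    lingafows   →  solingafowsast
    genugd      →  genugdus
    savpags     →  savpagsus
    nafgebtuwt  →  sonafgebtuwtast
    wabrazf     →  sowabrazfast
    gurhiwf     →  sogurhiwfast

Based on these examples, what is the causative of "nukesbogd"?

nukesbogdus

"nukesbogd" has second-to-last letter 'g'. The stems whose second-to-last letter is 'g' (savpags → savpagsus, genugd → genugdus) add -us.
The other pattern: stems whose second-to-last letter is 'w' or 'z' add so- … -ast around the stem.
So nukesbogd → nukesbogdus.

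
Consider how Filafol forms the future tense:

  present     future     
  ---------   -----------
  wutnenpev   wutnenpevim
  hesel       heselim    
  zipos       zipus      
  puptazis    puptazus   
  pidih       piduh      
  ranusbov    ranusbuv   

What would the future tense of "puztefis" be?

wutnenpev and ranusbov both end in -v yet inflect differently (wutnenpevim, ranusbuv), so the final letter is not what conditions the rule; the last vowel is.
"puztefis" has last vowel 'i'. The stems whose last vowel is 'i' (puptazis → puptazus, pidih → piduh) change the last vowel to 'u'.
The other pattern: stems whose last vowel is 'e' add -im.
So puztefis → puztefus.

puztefus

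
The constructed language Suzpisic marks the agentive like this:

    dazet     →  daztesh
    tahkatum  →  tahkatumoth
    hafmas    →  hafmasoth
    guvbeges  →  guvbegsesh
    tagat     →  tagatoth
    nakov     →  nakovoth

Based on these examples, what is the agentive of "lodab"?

dazet and tagat both end in -t yet inflect differently (daztesh, tagatoth), so the final letter is not what conditions the rule; the last vowel is.
"lodab" has last vowel 'a'. The stems whose last vowel is 'a' (tagat → tagatoth, hafmas → hafmasoth) add -oth.
The other pattern: stems whose last vowel is 'e' delete the last vowel and add -esh.
So lodab → lodaboth.

lodaboth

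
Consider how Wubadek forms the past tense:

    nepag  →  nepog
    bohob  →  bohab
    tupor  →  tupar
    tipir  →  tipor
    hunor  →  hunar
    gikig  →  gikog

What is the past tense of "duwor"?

duwar

tupor and tipir both end in -r yet inflect differently (tupar, tipor), so the final letter is not what conditions the rule; the last vowel is.
"duwor" has last vowel 'o'. The stems whose last vowel is 'o' (bohob → bohab, tupor → tupar, hunor → hunar) change the last vowel to 'a'.
The other pattern: stems whose last vowel is 'a' or 'i' change the last vowel to 'o'.
So duwor → duwar.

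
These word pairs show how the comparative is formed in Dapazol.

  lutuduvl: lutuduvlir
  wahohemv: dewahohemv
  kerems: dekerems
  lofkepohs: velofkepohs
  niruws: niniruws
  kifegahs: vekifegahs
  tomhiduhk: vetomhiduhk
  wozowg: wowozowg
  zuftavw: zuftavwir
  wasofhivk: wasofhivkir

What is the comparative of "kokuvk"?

kokuvkir

"kokuvk" has second-to-last letter 'v'. The stems whose second-to-last letter is 'v' (wasofhivk → wasofhivkir, lutuduvl → lutuduvlir, zuftavw → zuftavwir) add -ir.
The other patterns: stems whose second-to-last letter is 'w' repeat the first consonant+vowel as a prefix; stems whose second-to-last letter is 'h' add the prefix ve-; stems whose second-to-last letter is 'm' add the prefix de-.
So kokuvk → kokuvkir.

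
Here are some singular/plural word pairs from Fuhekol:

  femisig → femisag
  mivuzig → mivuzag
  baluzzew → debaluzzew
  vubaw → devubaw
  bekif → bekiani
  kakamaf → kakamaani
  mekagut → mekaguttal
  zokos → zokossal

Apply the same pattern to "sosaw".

"sosaw" ends in -w. The stems ending in -w (baluzzew → debaluzzew, vubaw → devubaw) add the prefix de-.
The other patterns: stems ending in -g change the last vowel to 'a'; stems ending in -f drop the final letter and add -ani; stems ending in -s or -t double the final consonant and add -al.
So sosaw → desosaw.

desosaw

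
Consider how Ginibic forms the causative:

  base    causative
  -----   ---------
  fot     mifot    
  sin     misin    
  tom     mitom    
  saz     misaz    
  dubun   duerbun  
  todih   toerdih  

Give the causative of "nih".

"nih" has 1 vowel. The stems with 1 vowel (sin → misin, saz → misaz, fot → mifot) add the prefix mi-.
So nih → minih.

minih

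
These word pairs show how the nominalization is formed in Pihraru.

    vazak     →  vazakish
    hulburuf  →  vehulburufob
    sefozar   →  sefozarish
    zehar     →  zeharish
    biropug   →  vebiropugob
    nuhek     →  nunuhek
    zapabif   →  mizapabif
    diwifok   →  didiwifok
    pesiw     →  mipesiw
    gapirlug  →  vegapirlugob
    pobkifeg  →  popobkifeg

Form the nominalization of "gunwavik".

migunwavik

hulburuf and zapabif both end in -f yet inflect differently (vehulburufob, mizapabif), so the final letter is not what conditions the rule; the last vowel is.
"gunwavik" has last vowel 'i'. The stems whose last vowel is 'i' (zapabif → mizapabif, pesiw → mipesiw) add the prefix mi-.
The other patterns: stems whose last vowel is 'u' add ve- … -ob around the stem; stems whose last vowel is 'e' or 'o' repeat the first consonant+vowel as a prefix; stems whose last vowel is 'a' add -ish.
So gunwavik → migunwavik.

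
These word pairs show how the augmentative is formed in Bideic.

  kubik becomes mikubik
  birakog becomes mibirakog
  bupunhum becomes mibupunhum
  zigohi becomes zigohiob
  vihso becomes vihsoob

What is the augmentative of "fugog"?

mifugog

kubik and zigohi both have last vowel 'i' yet inflect differently (mikubik, zigohiob), so the last vowel is not what conditions the rule; whether the stem ends in a vowel or a consonant is.
"fugog" ends in a consonant. The stems ending in a consonant (kubik → mikubik, birakog → mibirakog, bupunhum → mibupunhum) add the prefix mi-.
So fugog → mifugog.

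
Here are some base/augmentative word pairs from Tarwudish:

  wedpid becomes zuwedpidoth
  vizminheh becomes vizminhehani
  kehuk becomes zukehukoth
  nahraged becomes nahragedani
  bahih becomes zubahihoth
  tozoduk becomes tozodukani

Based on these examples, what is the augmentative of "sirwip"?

zusirwipoth

wedpid and nahraged both end in -d yet inflect differently (zuwedpidoth, nahragedani), so the final letter is not what conditions the rule; the number of vowels is.
"sirwip" has 2 vowels. The stems with 2 vowels (kehuk → zukehukoth, bahih → zubahihoth, wedpid → zuwedpidoth) add zu- … -oth around the stem.
The other pattern: stems with 3 vowels add -ani.
So sirwip → zusirwipoth.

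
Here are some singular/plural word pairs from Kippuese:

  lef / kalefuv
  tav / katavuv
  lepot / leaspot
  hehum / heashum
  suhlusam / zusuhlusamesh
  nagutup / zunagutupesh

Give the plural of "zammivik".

zuzammivikesh

hehum and suhlusam both end in -m yet inflect differently (heashum, zusuhlusamesh), so the final letter is not what conditions the rule; the number of vowels is.
"zammivik" has 3 vowels. The stems with 3 vowels (suhlusam → zusuhlusamesh, nagutup → zunagutupesh) add zu- … -esh around the stem.
So zammivik → zuzammivikesh.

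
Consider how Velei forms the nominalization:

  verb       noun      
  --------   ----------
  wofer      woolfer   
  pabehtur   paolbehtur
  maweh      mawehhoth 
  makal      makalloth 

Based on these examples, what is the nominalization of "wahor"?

wofer and maweh both have last vowel 'e' yet inflect differently (woolfer, mawehhoth), so the last vowel is not what conditions the rule; the final letter is.
"wahor" ends in -r. The stems ending in -r (wofer → woolfer, pabehtur → paolbehtur) insert -ol- after the first vowel.
The other pattern: stems ending in -h or -l double the final consonant and add -oth.
So wahor → waolhor.

waolhor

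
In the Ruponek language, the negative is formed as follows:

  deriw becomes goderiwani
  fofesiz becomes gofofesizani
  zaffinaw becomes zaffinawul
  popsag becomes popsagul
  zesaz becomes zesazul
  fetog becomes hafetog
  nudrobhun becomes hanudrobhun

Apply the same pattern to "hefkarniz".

"hefkarniz" has last vowel 'i'. The stems whose last vowel is 'i' (deriw → goderiwani, fofesiz → gofofesizani) add go- … -ani around the stem.
So hefkarniz → gohefkarnizani.

gohefkarnizani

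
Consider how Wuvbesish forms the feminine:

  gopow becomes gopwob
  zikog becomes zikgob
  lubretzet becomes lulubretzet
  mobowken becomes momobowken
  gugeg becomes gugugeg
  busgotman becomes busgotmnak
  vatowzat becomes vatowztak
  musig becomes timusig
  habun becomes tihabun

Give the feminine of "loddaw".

loddwak

zikog and gugeg both end in -g yet inflect differently (zikgob, gugugeg), so the final letter is not what conditions the rule; the last vowel is.
"loddaw" has last vowel 'a'. The stems whose last vowel is 'a' (busgotman → busgotmnak, vatowzat → vatowztak) delete the last vowel and add -ak.
The other patterns: stems whose last vowel is 'o' delete the last vowel and add -ob; stems whose last vowel is 'e' repeat the first consonant+vowel as a prefix; stems whose last vowel is 'i' or 'u' add the prefix ti-.
So loddaw → loddwak.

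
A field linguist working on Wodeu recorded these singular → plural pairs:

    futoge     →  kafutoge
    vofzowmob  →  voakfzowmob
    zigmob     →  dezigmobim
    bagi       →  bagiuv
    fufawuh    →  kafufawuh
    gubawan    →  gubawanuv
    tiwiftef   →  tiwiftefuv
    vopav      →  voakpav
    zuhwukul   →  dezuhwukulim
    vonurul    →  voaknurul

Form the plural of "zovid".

dezovidim

zigmob and vofzowmob both end in -b yet inflect differently (dezigmobim, voakfzowmob), so the final letter is not what conditions the rule; the first letter is.
"zovid" begins with z-. The stems beginning with z- (zigmob → dezigmobim, zuhwukul → dezuhwukulim) add de- … -im around the stem.
So zovid → dezovidim.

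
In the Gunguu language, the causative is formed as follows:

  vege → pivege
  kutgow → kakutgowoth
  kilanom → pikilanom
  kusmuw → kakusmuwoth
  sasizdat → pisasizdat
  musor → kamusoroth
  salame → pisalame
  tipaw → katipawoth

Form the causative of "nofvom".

pinofvom

"nofvom" ends in -m. The one such stem in the data (kilanom → pikilanom) adds the prefix pi-, so the same rule applies.
The other pattern: stems ending in -r or -w add ka- … -oth around the stem.
So nofvom → pinofvom.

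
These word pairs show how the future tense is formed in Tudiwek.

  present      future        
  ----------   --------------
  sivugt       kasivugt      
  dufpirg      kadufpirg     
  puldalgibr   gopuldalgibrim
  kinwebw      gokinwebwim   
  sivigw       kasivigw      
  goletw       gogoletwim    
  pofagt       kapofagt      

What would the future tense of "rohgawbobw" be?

sivigw and goletw both end in -w yet inflect differently (kasivigw, gogoletwim), so the final letter is not what conditions the rule; the second-to-last letter is.
"rohgawbobw" has second-to-last letter 'b'. The stems whose second-to-last letter is 'b' (kinwebw → gokinwebwim, puldalgibr → gopuldalgibrim) add go- … -im around the stem.
So rohgawbobw → gorohgawbobwim.

gorohgawbobwim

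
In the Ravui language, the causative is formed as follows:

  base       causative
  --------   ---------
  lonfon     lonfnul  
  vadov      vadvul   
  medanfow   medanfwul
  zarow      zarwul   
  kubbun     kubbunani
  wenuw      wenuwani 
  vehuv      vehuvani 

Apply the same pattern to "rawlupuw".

rawlupuwani

lonfon and kubbun both end in -n yet inflect differently (lonfnul, kubbunani), so the final letter is not what conditions the rule; the last vowel is.
"rawlupuw" has last vowel 'u'. The stems whose last vowel is 'u' (kubbun → kubbunani, wenuw → wenuwani, vehuv → vehuvani) add -ani.
So rawlupuw → rawlupuwani.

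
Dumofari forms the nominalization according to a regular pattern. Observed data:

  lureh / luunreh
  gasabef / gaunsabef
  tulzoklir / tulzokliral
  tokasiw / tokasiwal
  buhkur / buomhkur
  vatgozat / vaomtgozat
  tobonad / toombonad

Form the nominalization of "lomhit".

tulzoklir and buhkur both end in -r yet inflect differently (tulzokliral, buomhkur), so the final letter is not what conditions the rule; the last vowel is.
"lomhit" has last vowel 'i'. The stems whose last vowel is 'i' (tulzoklir → tulzokliral, tokasiw → tokasiwal) add -al.
The other patterns: stems whose last vowel is 'e' insert -un- after the first vowel; stems whose last vowel is 'a' or 'u' insert -om- after the first vowel.
So lomhit → lomhital.

lomhital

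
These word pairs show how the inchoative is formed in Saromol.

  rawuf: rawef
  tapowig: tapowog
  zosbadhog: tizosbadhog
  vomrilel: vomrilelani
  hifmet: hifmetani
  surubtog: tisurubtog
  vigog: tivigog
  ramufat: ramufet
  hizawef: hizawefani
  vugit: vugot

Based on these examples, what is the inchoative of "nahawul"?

nahawel

vigog and tapowig both end in -g yet inflect differently (tivigog, tapowog), so the final letter is not what conditions the rule; the last vowel is.
"nahawul" has last vowel 'u'. The one such stem in the data (rawuf → rawef) changes the last vowel to 'e' (as does ramufat), so the same rule applies.
So nahawul → nahawel.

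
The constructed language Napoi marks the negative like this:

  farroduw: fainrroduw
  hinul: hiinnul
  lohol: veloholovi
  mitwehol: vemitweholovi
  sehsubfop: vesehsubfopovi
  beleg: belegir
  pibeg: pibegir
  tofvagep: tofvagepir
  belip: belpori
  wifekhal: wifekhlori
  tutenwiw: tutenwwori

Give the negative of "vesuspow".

vevesuspowovi

hinul and lohol both end in -l yet inflect differently (hiinnul, veloholovi), so the final letter is not what conditions the rule; the last vowel is.
"vesuspow" has last vowel 'o'. The stems whose last vowel is 'o' (lohol → veloholovi, mitwehol → vemitweholovi, sehsubfop → vesehsubfopovi) add ve- … -ovi around the stem.
The other patterns: stems whose last vowel is 'u' insert -in- after the first vowel; stems whose last vowel is 'e' add -ir; stems whose last vowel is 'a' or 'i' delete the last vowel and add -ori.
So vesuspow → vevesuspowovi.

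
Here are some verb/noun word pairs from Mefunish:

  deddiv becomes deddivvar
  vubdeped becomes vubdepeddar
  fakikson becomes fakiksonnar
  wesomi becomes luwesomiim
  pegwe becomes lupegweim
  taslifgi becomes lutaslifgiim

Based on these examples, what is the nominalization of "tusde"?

lutusdeim

deddiv and wesomi both have last vowel 'i' yet inflect differently (deddivvar, luwesomiim), so the last vowel is not what conditions the rule; whether the stem ends in a vowel or a consonant is.
"tusde" ends in a vowel. The stems ending in a vowel (wesomi → luwesomiim, pegwe → lupegweim, taslifgi → lutaslifgiim) add lu- … -im around the stem.
The other pattern: stems ending in a consonant double the final consonant and add -ar.
So tusde → lutusdeim.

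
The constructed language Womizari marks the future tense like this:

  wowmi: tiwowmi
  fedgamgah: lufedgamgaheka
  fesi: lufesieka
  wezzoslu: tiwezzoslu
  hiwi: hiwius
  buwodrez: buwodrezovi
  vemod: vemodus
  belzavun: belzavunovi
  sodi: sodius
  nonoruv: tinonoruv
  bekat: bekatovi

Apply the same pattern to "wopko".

tiwopko

fesi and wowmi both end in -i yet inflect differently (lufesieka, tiwowmi), so the final letter is not what conditions the rule; the first letter is.
"wopko" begins with w-. The stems beginning with w- (wezzoslu → tiwezzoslu, wowmi → tiwowmi) add the prefix ti-.
So wopko → tiwopko.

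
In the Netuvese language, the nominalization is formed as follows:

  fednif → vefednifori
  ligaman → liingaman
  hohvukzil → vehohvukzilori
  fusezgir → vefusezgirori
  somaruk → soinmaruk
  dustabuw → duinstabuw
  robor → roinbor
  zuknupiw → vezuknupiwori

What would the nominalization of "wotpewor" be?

fusezgir and robor both end in -r yet inflect differently (vefusezgirori, roinbor), so the final letter is not what conditions the rule; the last vowel is.
"wotpewor" has last vowel 'o'. The one such stem in the data (robor → roinbor) inserts -in- after the first vowel (as do somaruk, ligaman), so the same rule applies.
The other pattern: stems whose last vowel is 'i' add ve- … -ori around the stem.
So wotpewor → wointpewor.

wointpewor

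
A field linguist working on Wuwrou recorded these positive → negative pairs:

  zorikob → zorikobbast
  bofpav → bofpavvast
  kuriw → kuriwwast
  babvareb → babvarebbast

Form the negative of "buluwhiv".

Every pair shown (zorikob → zorikobbast, bofpav → bofpavvast, kuriw → kuriwwast, …) follows the same rule: double the final consonant and add -ast.
So buluwhiv → buluwhivvast.

buluwhivvast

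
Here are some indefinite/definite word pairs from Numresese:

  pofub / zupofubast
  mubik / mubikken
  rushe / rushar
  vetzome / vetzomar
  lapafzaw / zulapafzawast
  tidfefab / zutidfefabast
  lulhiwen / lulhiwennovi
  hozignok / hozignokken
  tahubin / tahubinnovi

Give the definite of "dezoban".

lulhiwen and vetzome both have last vowel 'e' yet inflect differently (lulhiwennovi, vetzomar), so the last vowel is not what conditions the rule; the final letter is.
"dezoban" ends in -n. The stems ending in -n (lulhiwen → lulhiwennovi, tahubin → tahubinnovi) double the final consonant and add -ovi.
The other patterns: stems ending in -e drop the final letter and add -ar; stems ending in -k double the final consonant and add -en; stems ending in -b or -w add zu- … -ast around the stem.
So dezoban → dezobannovi.

dezobannovi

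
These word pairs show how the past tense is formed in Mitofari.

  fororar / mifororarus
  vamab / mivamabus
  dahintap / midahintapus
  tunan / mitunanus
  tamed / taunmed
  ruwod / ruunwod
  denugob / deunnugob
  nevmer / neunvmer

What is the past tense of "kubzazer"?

vamab and denugob both end in -b yet inflect differently (mivamabus, deunnugob), so the final letter is not what conditions the rule; the last vowel is.
"kubzazer" has last vowel 'e'. The stems whose last vowel is 'e' (tamed → taunmed, nevmer → neunvmer) insert -un- after the first vowel.
The other pattern: stems whose last vowel is 'a' add mi- … -us around the stem.
So kubzazer → kuunbzazer.

kuunbzazer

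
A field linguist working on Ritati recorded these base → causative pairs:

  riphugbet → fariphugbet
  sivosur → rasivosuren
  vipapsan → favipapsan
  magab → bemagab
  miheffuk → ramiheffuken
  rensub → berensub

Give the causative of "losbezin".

vipapsan and magab both have last vowel 'a' yet inflect differently (favipapsan, bemagab), so the last vowel is not what conditions the rule; the final letter is.
"losbezin" ends in -n. The one such stem in the data (vipapsan → favipapsan) adds the prefix fa-, so the same rule applies.
The other patterns: stems ending in -b add the prefix be-; stems ending in -k or -r add ra- … -en around the stem.
So losbezin → falosbezin.

falosbezin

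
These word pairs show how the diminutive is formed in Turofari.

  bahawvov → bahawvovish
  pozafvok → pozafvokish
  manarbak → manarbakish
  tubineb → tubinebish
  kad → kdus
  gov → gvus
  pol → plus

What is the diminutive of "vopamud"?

vopamudish

"vopamud" has 3 vowels. The stems with 3 vowels (bahawvov → bahawvovish, pozafvok → pozafvokish, manarbak → manarbakish) add -ish.
The other pattern: stems with 1 vowel delete the last vowel and add -us.
So vopamud → vopamudish.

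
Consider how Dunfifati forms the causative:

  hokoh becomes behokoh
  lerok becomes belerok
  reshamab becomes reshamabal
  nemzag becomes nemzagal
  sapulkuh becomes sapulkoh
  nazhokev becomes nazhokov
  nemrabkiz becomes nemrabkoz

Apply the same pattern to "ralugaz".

hokoh and sapulkuh both end in -h yet inflect differently (behokoh, sapulkoh), so the final letter is not what conditions the rule; the last vowel is.
"ralugaz" has last vowel 'a'. The stems whose last vowel is 'a' (reshamab → reshamabal, nemzag → nemzagal) add -al.
The other patterns: stems whose last vowel is 'o' add the prefix be-; stems whose last vowel is 'e', 'i' or 'u' change the last vowel to 'o'.
So ralugaz → ralugazal.

ralugazal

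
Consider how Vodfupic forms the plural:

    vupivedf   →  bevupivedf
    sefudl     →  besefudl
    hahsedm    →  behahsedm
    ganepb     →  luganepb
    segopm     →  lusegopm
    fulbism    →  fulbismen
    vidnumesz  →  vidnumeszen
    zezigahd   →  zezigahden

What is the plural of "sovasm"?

hahsedm and segopm both end in -m yet inflect differently (behahsedm, lusegopm), so the final letter is not what conditions the rule; the second-to-last letter is.
"sovasm" has second-to-last letter 's'. The stems whose second-to-last letter is 's' (fulbism → fulbismen, vidnumesz → vidnumeszen) add -en.
The other patterns: stems whose second-to-last letter is 'd' add the prefix be-; stems whose second-to-last letter is 'p' add the prefix lu-.
So sovasm → sovasmen.

sovasmen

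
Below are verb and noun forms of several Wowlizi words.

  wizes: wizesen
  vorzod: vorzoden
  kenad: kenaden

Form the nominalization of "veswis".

veswisen

Every pair shown (wizes → wizesen, vorzod → vorzoden, kenad → kenaden) follows the same rule: add -en.
So veswis → veswisen.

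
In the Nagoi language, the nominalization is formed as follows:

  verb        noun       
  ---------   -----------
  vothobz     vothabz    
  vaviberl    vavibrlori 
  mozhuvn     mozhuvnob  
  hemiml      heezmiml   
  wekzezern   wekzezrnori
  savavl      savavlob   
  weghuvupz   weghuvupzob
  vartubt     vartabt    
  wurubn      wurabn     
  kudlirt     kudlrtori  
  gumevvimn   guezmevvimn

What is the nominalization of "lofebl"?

"lofebl" has second-to-last letter 'b'. The stems whose second-to-last letter is 'b' (wurubn → wurabn, vartubt → vartabt, vothobz → vothabz) change the last vowel to 'a'.
The other patterns: stems whose second-to-last letter is 'p' or 'v' add -ob; stems whose second-to-last letter is 'm' insert -ez- after the first vowel; stems whose second-to-last letter is 'r' delete the last vowel and add -ori.
So lofebl → lofabl.

lofabl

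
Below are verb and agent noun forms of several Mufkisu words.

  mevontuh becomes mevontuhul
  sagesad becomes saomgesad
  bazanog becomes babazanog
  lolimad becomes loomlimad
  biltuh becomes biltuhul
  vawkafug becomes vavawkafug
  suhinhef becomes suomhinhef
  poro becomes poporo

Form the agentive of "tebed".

mevontuh and vawkafug both have last vowel 'u' yet inflect differently (mevontuhul, vavawkafug), so the last vowel is not what conditions the rule; the final letter is.
"tebed" ends in -d. The stems ending in -d (sagesad → saomgesad, lolimad → loomlimad) insert -om- after the first vowel.
The other patterns: stems ending in -h add -ul; stems ending in -g or -o repeat the first consonant+vowel as a prefix.
So tebed → teombed.

teombed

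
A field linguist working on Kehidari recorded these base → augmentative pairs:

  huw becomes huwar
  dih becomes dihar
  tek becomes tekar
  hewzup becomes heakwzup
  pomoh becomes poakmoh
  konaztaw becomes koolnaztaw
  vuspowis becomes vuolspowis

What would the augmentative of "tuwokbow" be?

dih and pomoh both end in -h yet inflect differently (dihar, poakmoh), so the final letter is not what conditions the rule; the number of vowels is.
"tuwokbow" has 3 vowels. The stems with 3 vowels (konaztaw → koolnaztaw, vuspowis → vuolspowis) insert -ol- after the first vowel.
The other patterns: stems with 1 vowel add -ar; stems with 2 vowels insert -ak- after the first vowel.
So tuwokbow → tuolwokbow.

tuolwokbow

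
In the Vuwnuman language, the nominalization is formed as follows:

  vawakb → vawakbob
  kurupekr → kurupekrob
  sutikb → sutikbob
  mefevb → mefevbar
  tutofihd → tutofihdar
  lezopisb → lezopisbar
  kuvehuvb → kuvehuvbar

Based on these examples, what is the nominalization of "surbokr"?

"surbokr" has second-to-last letter 'k'. The stems whose second-to-last letter is 'k' (vawakb → vawakbob, kurupekr → kurupekrob, sutikb → sutikbob) add -ob.
The other pattern: stems whose second-to-last letter is 'h', 's' or 'v' add -ar.
So surbokr → surbokrob.

surbokrob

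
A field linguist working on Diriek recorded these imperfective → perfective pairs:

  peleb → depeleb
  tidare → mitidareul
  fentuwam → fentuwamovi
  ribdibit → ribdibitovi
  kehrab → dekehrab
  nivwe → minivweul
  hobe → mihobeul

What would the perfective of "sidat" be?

sidatovi

tidare and peleb both have last vowel 'e' yet inflect differently (mitidareul, depeleb), so the last vowel is not what conditions the rule; the final letter is.
"sidat" ends in -t. The one such stem in the data (ribdibit → ribdibitovi) adds -ovi, so the same rule applies.
So sidat → sidatovi.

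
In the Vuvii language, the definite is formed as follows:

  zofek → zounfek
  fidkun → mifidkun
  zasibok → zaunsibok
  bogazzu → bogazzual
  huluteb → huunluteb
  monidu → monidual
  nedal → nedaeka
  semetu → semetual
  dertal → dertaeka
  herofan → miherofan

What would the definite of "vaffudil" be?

"vaffudil" ends in -l. The stems ending in -l (nedal → nedaeka, dertal → dertaeka) drop the final letter and add -eka.
So vaffudil → vaffudieka.

vaffudieka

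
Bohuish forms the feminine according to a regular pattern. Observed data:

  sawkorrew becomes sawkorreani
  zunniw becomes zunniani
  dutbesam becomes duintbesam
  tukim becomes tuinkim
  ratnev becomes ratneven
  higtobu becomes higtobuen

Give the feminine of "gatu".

"gatu" ends in -u. The one such stem in the data (higtobu → higtobuen) adds -en, so the same rule applies.
So gatu → gatuen.

gatuen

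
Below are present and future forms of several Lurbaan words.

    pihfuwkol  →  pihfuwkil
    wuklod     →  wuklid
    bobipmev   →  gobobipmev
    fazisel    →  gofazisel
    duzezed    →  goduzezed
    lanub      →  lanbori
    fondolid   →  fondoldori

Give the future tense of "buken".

"buken" has last vowel 'e'. The stems whose last vowel is 'e' (bobipmev → gobobipmev, fazisel → gofazisel, duzezed → goduzezed) add the prefix go-.
So buken → gobuken.

gobuken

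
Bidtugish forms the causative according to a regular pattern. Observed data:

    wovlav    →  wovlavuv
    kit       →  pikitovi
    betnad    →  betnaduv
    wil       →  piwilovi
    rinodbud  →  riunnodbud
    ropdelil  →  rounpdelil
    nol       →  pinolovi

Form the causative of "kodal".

betnad and rinodbud both end in -d yet inflect differently (betnaduv, riunnodbud), so the final letter is not what conditions the rule; the number of vowels is.
"kodal" has 2 vowels. The stems with 2 vowels (wovlav → wovlavuv, betnad → betnaduv) add -uv.
So kodal → kodaluv.

kodaluv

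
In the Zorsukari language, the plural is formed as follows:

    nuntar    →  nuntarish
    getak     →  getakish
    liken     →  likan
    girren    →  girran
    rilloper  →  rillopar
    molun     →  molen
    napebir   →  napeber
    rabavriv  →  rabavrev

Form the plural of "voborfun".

nuntar and rilloper both end in -r yet inflect differently (nuntarish, rillopar), so the final letter is not what conditions the rule; the last vowel is.
"voborfun" has last vowel 'u'. The one such stem in the data (molun → molen) changes the last vowel to 'e' (as do napebir, rabavriv), so the same rule applies.
The other patterns: stems whose last vowel is 'a' add -ish; stems whose last vowel is 'e' change the last vowel to 'a'.
So voborfun → voborfen.

voborfen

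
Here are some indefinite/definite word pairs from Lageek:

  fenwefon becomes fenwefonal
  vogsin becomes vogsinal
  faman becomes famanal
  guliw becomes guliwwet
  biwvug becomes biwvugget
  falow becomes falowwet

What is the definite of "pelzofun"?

fenwefon and falow both have last vowel 'o' yet inflect differently (fenwefonal, falowwet), so the last vowel is not what conditions the rule; the final letter is.
"pelzofun" ends in -n. The stems ending in -n (fenwefon → fenwefonal, faman → famanal, vogsin → vogsinal) add -al.
The other pattern: stems ending in -g or -w double the final consonant and add -et.
So pelzofun → pelzofunal.

pelzofunal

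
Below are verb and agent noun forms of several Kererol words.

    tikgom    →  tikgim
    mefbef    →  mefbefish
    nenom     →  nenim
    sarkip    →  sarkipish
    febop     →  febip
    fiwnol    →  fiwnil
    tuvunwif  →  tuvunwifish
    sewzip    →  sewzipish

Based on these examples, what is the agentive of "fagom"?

fagim

sewzip and febop both end in -p yet inflect differently (sewzipish, febip), so the final letter is not what conditions the rule; the last vowel is.
"fagom" has last vowel 'o'. The stems whose last vowel is 'o' (febop → febip, tikgom → tikgim, nenom → nenim) change the last vowel to 'i'.
The other pattern: stems whose last vowel is 'e' or 'i' add -ish.
So fagom → fagim.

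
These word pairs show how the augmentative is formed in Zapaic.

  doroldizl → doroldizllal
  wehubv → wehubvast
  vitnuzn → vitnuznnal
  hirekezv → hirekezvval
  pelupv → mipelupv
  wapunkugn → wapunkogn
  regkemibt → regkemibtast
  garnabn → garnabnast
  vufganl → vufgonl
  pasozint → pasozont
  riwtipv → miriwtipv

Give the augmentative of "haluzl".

wehubv and pelupv both end in -v yet inflect differently (wehubvast, mipelupv), so the final letter is not what conditions the rule; the second-to-last letter is.
"haluzl" has second-to-last letter 'z'. The stems whose second-to-last letter is 'z' (vitnuzn → vitnuznnal, doroldizl → doroldizllal, hirekezv → hirekezvval) double the final consonant and add -al.
The other patterns: stems whose second-to-last letter is 'b' add -ast; stems whose second-to-last letter is 'p' add the prefix mi-; stems whose second-to-last letter is 'g' or 'n' change the last vowel to 'o'.
So haluzl → haluzllal.

haluzllal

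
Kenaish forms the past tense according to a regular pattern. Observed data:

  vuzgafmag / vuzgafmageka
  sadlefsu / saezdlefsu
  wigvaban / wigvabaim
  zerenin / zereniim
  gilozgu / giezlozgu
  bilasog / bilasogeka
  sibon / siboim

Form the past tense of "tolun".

toluim

sibon and bilasog both have last vowel 'o' yet inflect differently (siboim, bilasogeka), so the last vowel is not what conditions the rule; the final letter is.
"tolun" ends in -n. The stems ending in -n (zerenin → zereniim, wigvaban → wigvabaim, sibon → siboim) drop the final letter and add -im.
The other patterns: stems ending in -g add -eka; stems ending in -u insert -ez- after the first vowel.
So tolun → toluim.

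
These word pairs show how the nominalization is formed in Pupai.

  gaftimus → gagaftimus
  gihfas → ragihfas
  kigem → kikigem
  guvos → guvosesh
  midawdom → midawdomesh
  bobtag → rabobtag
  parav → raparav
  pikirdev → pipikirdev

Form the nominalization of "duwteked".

duduwteked

"duwteked" has last vowel 'e'. The stems whose last vowel is 'e' (kigem → kikigem, pikirdev → pipikirdev) repeat the first consonant+vowel as a prefix.
The other patterns: stems whose last vowel is 'o' add -esh; stems whose last vowel is 'a' add the prefix ra-.
So duwteked → duduwteked.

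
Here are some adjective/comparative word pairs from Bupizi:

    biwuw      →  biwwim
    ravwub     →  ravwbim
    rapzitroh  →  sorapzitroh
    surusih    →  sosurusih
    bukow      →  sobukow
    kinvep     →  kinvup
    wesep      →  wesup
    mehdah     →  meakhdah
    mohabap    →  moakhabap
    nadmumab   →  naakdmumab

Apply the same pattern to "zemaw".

zeakmaw

biwuw and bukow both end in -w yet inflect differently (biwwim, sobukow), so the final letter is not what conditions the rule; the last vowel is.
"zemaw" has last vowel 'a'. The stems whose last vowel is 'a' (mehdah → meakhdah, mohabap → moakhabap, nadmumab → naakdmumab) insert -ak- after the first vowel.
The other patterns: stems whose last vowel is 'u' delete the last vowel and add -im; stems whose last vowel is 'i' or 'o' add the prefix so-; stems whose last vowel is 'e' change the last vowel to 'u'.
So zemaw → zeakmaw.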